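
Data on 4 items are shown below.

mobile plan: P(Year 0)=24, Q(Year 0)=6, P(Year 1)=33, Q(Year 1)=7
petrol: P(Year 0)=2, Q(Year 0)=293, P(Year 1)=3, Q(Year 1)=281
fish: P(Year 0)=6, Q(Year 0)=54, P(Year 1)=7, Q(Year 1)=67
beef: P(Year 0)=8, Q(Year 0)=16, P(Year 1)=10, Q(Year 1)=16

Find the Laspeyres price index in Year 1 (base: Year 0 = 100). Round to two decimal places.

136.63

Laspeyres price index uses base-period quantities as weights.
ΣP(Year 1)·Q(Year 0) = 33×6 + 3×293 + 7×54 + 10×16 = 198 + 879 + 378 + 160 = 1615
ΣP(Year 0)·Q(Year 0) = 24×6 + 2×293 + 6×54 + 8×16 = 144 + 586 + 324 + 128 = 1182
Index = 1615 / 1182 × 100 = 136.6328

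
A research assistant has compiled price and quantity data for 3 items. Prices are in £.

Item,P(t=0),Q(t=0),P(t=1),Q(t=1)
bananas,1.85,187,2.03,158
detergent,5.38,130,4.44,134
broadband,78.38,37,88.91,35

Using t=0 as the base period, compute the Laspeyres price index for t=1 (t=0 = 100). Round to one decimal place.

107.6

Laspeyres price index uses base-period quantities as weights.
ΣP(t=1)·Q(t=0) = 2.03×187 + 4.44×130 + 88.91×37 = 379.61 + 577.2 + 3289.67 = 4246.48
ΣP(t=0)·Q(t=0) = 1.85×187 + 5.38×130 + 78.38×37 = 345.95 + 699.4 + 2900.06 = 3945.41
Index = 4246.48 / 3945.41 × 100 = 107.6309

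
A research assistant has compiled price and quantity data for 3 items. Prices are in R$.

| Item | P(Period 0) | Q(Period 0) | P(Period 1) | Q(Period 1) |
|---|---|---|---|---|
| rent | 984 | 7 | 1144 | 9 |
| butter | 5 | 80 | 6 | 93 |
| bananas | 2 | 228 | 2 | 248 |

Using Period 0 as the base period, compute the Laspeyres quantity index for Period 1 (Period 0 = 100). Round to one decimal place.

126.8

Laspeyres quantity index uses base-period prices as weights.
ΣP(Period 0)·Q(Period 1) = 984×9 + 5×93 + 2×248 = 8856 + 465 + 496 = 9817
ΣP(Period 0)·Q(Period 0) = 984×7 + 5×80 + 2×228 = 6888 + 400 + 456 = 7744
Index = 9817 / 7744 × 100 = 126.7691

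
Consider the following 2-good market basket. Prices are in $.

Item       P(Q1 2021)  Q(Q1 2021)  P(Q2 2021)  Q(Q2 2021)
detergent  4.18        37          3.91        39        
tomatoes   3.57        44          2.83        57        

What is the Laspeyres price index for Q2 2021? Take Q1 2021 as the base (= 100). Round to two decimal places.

Laspeyres price index uses base-period quantities as weights.
ΣP(Q2 2021)·Q(Q1 2021) = 3.91×37 + 2.83×44 = 144.67 + 124.52 = 269.19
ΣP(Q1 2021)·Q(Q1 2021) = 4.18×37 + 3.57×44 = 154.66 + 157.08 = 311.74
Index = 269.19 / 311.74 × 100 = 86.3508

86.35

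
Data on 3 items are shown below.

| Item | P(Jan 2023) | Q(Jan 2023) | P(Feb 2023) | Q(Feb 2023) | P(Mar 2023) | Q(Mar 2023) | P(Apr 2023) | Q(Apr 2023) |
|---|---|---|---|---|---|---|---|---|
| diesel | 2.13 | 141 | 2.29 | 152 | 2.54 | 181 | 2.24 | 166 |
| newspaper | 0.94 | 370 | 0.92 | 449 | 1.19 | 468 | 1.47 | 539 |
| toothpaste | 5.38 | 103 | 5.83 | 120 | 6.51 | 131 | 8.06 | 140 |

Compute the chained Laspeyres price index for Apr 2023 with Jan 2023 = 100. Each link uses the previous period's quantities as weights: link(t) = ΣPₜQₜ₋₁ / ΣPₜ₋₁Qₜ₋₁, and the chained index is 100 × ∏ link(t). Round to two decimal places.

140.77

Link Jan 2023→Feb 2023:
ΣP(Feb 2023)Q(Jan 2023) = 2.29×141 + 0.92×370 + 5.83×103 = 322.89 + 340.4 + 600.49 = 1263.78
ΣP(Jan 2023)Q(Jan 2023) = 2.13×141 + 0.94×370 + 5.38×103 = 300.33 + 347.8 + 554.14 = 1202.27
link = 1263.78/1202.27 = 1.051162
Link Feb 2023→Mar 2023:
ΣP(Mar 2023)Q(Feb 2023) = 2.54×152 + 1.19×449 + 6.51×120 = 386.08 + 534.31 + 781.2 = 1701.59
ΣP(Feb 2023)Q(Feb 2023) = 2.29×152 + 0.92×449 + 5.83×120 = 348.08 + 413.08 + 699.6 = 1460.76
link = 1701.59/1460.76 = 1.164866
Link Mar 2023→Apr 2023:
ΣP(Apr 2023)Q(Mar 2023) = 2.24×181 + 1.47×468 + 8.06×131 = 405.44 + 687.96 + 1055.86 = 2149.26
ΣP(Mar 2023)Q(Mar 2023) = 2.54×181 + 1.19×468 + 6.51×131 = 459.74 + 556.92 + 852.81 = 1869.47
link = 2149.26/1869.47 = 1.149663
Chained index = 100 × 1.051162 × 1.164866 × 1.149663 = 140.7719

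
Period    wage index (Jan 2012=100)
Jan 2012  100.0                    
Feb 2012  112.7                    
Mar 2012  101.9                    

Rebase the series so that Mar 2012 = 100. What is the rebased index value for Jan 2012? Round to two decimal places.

Rebased(Jan 2012) = 100.0 / 101.9 × 100 = 98.1354

98.14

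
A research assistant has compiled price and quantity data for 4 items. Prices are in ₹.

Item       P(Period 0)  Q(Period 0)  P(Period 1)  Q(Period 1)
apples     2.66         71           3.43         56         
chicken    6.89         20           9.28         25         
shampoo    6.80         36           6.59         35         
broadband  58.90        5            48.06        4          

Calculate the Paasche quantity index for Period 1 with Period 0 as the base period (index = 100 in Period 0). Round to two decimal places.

Paasche quantity index uses current-period prices as weights.
ΣP(Period 1)·Q(Period 1) = 3.43×56 + 9.28×25 + 6.59×35 + 48.06×4 = 192.08 + 232 + 230.65 + 192.24 = 846.97
ΣP(Period 1)·Q(Period 0) = 3.43×71 + 9.28×20 + 6.59×36 + 48.06×5 = 243.53 + 185.6 + 237.24 + 240.3 = 906.67
Index = 846.97 / 906.67 × 100 = 93.4155

93.42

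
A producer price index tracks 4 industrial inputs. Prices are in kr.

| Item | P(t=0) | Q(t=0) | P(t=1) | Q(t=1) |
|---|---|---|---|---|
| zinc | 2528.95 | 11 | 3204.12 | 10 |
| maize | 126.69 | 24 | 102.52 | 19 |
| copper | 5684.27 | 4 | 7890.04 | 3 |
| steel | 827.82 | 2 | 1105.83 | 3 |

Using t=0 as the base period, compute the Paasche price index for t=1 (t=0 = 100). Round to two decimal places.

Paasche price index uses current-period quantities as weights.
ΣP(t=1)·Q(t=1) = 3204.12×10 + 102.52×19 + 7890.04×3 + 1105.83×3 = 32041.2 + 1947.88 + 23670.12 + 3317.49 = 60976.69
ΣP(t=0)·Q(t=1) = 2528.95×10 + 126.69×19 + 5684.27×3 + 827.82×3 = 25289.5 + 2407.11 + 17052.81 + 2483.46 = 47232.88
Index = 60976.69 / 47232.88 × 100 = 129.0980

129.10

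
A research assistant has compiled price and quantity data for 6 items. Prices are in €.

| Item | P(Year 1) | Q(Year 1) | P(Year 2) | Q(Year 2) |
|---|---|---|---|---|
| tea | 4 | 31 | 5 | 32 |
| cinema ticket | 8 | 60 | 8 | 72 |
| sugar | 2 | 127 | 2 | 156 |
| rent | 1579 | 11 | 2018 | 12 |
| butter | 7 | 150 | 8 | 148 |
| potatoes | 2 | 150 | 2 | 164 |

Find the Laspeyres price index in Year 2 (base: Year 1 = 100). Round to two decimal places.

Laspeyres price index uses base-period quantities as weights.
ΣP(Year 2)·Q(Year 1) = 5×31 + 8×60 + 2×127 + 2018×11 + 8×150 + 2×150 = 155 + 480 + 254 + 22198 + 1200 + 300 = 24587
ΣP(Year 1)·Q(Year 1) = 4×31 + 8×60 + 2×127 + 1579×11 + 7×150 + 2×150 = 124 + 480 + 254 + 17369 + 1050 + 300 = 19577
Index = 24587 / 19577 × 100 = 125.5913

125.59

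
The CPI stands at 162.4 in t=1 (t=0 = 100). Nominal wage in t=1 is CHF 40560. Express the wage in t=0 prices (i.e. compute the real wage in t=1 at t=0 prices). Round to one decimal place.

24975.4

Real = Nominal ÷ (Index/100) = 40560 ÷ (162.4/100)
     = 40560 ÷ 1.624 = 24975.3695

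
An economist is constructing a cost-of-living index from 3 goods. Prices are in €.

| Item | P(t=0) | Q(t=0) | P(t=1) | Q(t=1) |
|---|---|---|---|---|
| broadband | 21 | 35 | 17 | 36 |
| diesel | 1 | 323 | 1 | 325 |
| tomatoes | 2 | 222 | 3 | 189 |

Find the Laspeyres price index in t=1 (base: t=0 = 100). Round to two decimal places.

105.46

Laspeyres price index uses base-period quantities as weights.
ΣP(t=1)·Q(t=0) = 17×35 + 1×323 + 3×222 = 595 + 323 + 666 = 1584
ΣP(t=0)·Q(t=0) = 21×35 + 1×323 + 2×222 = 735 + 323 + 444 = 1502
Index = 1584 / 1502 × 100 = 105.4594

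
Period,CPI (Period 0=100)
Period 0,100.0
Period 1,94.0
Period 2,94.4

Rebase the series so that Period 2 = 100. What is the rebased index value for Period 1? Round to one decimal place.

Rebased(Period 1) = 94.0 / 94.4 × 100 = 99.5763

99.6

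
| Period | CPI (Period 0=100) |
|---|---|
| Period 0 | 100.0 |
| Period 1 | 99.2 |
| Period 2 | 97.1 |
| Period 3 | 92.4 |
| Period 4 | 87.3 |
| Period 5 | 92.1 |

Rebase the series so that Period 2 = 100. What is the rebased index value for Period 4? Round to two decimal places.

Rebased(Period 4) = 87.3 / 97.1 × 100 = 89.9073

89.91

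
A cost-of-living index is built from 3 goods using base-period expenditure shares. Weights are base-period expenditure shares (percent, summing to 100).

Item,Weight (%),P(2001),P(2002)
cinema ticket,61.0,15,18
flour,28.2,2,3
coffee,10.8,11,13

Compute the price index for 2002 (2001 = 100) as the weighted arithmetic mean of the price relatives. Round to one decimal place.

cinema ticket: 61.0 × (18/15) = 61.0 × 1.200000 = 73.2000
flour: 28.2 × (3/2) = 28.2 × 1.500000 = 42.3000
coffee: 10.8 × (13/11) = 10.8 × 1.181818 = 12.7636
Index = Σ wᵢ·(p₁ᵢ/p₀ᵢ) = 73.2000 + 42.3000 + 12.7636 = 128.2636

128.3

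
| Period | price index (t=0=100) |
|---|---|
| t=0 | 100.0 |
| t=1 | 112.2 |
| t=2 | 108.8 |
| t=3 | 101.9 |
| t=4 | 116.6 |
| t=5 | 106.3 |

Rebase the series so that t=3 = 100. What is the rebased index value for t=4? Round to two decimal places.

114.43

Rebased(t=4) = 116.6 / 101.9 × 100 = 114.4259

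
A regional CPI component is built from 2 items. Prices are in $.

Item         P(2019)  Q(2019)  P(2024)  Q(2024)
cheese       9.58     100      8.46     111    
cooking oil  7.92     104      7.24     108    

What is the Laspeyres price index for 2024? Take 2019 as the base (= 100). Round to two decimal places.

Laspeyres price index uses base-period quantities as weights.
ΣP(2024)·Q(2019) = 8.46×100 + 7.24×104 = 846 + 752.96 = 1598.96
ΣP(2019)·Q(2019) = 9.58×100 + 7.92×104 = 958 + 823.68 = 1781.68
Index = 1598.96 / 1781.68 × 100 = 89.7445

89.74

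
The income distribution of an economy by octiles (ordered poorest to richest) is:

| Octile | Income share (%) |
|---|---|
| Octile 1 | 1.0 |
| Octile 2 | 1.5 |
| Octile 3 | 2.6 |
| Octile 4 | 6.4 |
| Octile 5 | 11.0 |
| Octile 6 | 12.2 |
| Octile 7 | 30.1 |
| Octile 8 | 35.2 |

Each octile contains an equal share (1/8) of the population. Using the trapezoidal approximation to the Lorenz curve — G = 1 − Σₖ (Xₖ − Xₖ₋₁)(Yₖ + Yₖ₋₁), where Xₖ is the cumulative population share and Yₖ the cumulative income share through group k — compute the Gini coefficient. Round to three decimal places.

0.520

Cumulative income shares Yₖ: 0.0100, 0.0250, 0.0510, 0.1150, 0.2250, 0.3470, 0.6480, 1.0000
Σ (Xₖ−Xₖ₋₁)(Yₖ+Yₖ₋₁) = (1/8)(0.0100+0.0000) + (1/8)(0.0250+0.0100) + (1/8)(0.0510+0.0250) + (1/8)(0.1150+0.0510) + (1/8)(0.2250+0.1150) + (1/8)(0.3470+0.2250) + (1/8)(0.6480+0.3470) + (1/8)(1.0000+0.6480)
  = 0.0013 + 0.0044 + 0.0095 + 0.0208 + 0.0425 + 0.0715 + 0.1244 + 0.2060 = 0.4802
G = 1 − 0.4802 = 0.5198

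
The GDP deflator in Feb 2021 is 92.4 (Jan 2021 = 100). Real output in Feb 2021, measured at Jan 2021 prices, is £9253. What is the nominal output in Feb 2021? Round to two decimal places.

8549.77

Nominal = Real × (Index/100) = 9253 × (92.4/100)
        = 9253 × 0.924 = 8549.7720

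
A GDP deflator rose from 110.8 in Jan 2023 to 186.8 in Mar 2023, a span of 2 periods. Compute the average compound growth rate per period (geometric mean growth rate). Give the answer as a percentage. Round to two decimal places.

29.84%

Growth factor = (186.8/110.8)^(1/2) = (1.685921)^(1/2) = 1.298430
Growth rate = 1.298430 − 1 = 0.298430 = 29.8430%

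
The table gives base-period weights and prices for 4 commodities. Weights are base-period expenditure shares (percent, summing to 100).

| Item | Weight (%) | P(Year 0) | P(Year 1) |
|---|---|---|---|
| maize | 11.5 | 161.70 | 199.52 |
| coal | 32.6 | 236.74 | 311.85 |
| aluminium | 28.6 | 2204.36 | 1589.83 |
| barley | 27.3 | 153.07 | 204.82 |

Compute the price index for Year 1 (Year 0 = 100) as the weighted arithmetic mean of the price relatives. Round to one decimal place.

114.3

maize: 11.5 × (199.52/161.70) = 11.5 × 1.233890 = 14.1897
coal: 32.6 × (311.85/236.74) = 32.6 × 1.317268 = 42.9429
aluminium: 28.6 × (1589.83/2204.36) = 28.6 × 0.721221 = 20.6269
barley: 27.3 × (204.82/153.07) = 27.3 × 1.338081 = 36.5296
Index = Σ wᵢ·(p₁ᵢ/p₀ᵢ) = 14.1897 + 42.9429 + 20.6269 + 36.5296 = 114.2892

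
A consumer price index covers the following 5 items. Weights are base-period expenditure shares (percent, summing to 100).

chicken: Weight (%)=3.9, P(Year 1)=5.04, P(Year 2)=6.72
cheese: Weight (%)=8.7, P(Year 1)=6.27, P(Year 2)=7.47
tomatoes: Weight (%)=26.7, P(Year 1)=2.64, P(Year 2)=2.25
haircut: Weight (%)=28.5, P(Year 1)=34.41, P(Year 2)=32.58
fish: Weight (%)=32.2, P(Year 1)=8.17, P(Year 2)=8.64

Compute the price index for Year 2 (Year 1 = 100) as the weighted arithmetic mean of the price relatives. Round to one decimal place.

chicken: 3.9 × (6.72/5.04) = 3.9 × 1.333333 = 5.2000
cheese: 8.7 × (7.47/6.27) = 8.7 × 1.191388 = 10.3651
tomatoes: 26.7 × (2.25/2.64) = 26.7 × 0.852273 = 22.7557
haircut: 28.5 × (32.58/34.41) = 28.5 × 0.946818 = 26.9843
fish: 32.2 × (8.64/8.17) = 32.2 × 1.057528 = 34.0524
Index = Σ wᵢ·(p₁ᵢ/p₀ᵢ) = 5.2000 + 10.3651 + 22.7557 + 26.9843 + 34.0524 = 99.3574

99.4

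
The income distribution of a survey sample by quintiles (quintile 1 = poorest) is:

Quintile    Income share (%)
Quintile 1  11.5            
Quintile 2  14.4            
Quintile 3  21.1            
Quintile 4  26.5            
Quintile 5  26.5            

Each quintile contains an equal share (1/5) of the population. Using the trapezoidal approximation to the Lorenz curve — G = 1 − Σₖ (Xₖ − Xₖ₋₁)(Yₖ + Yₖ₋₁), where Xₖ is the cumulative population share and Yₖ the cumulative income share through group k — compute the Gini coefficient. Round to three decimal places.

Cumulative income shares Yₖ: 0.1150, 0.2590, 0.4700, 0.7350, 1.0000
Σ (Xₖ−Xₖ₋₁)(Yₖ+Yₖ₋₁) = (1/5)(0.1150+0.0000) + (1/5)(0.2590+0.1150) + (1/5)(0.4700+0.2590) + (1/5)(0.7350+0.4700) + (1/5)(1.0000+0.7350)
  = 0.0230 + 0.0748 + 0.1458 + 0.2410 + 0.3470 = 0.8316
G = 1 − 0.8316 = 0.1684

0.168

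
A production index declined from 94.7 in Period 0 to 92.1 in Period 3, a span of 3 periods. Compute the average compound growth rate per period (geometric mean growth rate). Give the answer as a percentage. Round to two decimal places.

-0.92%

Growth factor = (92.1/94.7)^(1/3) = (0.972545)^(1/3) = 0.990763
Growth rate = 0.990763 − 1 = -0.009237 = -0.9237%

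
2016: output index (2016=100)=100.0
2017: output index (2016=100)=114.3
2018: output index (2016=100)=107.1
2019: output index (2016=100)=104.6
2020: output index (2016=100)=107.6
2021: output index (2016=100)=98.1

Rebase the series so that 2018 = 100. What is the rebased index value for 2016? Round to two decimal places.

Rebased(2016) = 100.0 / 107.1 × 100 = 93.3707

93.37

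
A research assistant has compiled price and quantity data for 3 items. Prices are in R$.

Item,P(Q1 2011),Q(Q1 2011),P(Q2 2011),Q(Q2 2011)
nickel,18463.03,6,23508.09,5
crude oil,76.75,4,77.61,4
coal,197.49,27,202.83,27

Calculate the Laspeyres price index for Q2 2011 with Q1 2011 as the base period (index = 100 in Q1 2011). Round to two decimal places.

Laspeyres price index uses base-period quantities as weights.
ΣP(Q2 2011)·Q(Q1 2011) = 23508.09×6 + 77.61×4 + 202.83×27 = 141048.54 + 310.44 + 5476.41 = 146835.39
ΣP(Q1 2011)·Q(Q1 2011) = 18463.03×6 + 76.75×4 + 197.49×27 = 110778.18 + 307 + 5332.23 = 116417.41
Index = 146835.39 / 116417.41 × 100 = 126.1284

126.13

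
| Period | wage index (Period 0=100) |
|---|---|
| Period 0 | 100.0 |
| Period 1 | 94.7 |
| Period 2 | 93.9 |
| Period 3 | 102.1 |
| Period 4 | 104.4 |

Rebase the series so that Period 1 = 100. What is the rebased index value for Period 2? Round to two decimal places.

Rebased(Period 2) = 93.9 / 94.7 × 100 = 99.1552

99.16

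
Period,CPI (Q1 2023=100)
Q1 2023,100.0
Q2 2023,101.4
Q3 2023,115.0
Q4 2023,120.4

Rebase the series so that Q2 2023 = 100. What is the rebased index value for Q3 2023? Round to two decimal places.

Rebased(Q3 2023) = 115.0 / 101.4 × 100 = 113.4122

113.41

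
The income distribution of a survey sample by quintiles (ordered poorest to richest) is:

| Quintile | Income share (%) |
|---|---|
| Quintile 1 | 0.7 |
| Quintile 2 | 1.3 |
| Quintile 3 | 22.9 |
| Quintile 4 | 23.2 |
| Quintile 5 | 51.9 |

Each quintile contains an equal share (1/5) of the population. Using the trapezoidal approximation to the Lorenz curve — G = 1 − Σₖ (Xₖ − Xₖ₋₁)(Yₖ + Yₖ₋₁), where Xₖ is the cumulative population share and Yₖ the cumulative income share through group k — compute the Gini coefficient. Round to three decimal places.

Cumulative income shares Yₖ: 0.0070, 0.0200, 0.2490, 0.4810, 1.0000
Σ (Xₖ−Xₖ₋₁)(Yₖ+Yₖ₋₁) = (1/5)(0.0070+0.0000) + (1/5)(0.0200+0.0070) + (1/5)(0.2490+0.0200) + (1/5)(0.4810+0.2490) + (1/5)(1.0000+0.4810)
  = 0.0014 + 0.0054 + 0.0538 + 0.1460 + 0.2962 = 0.5028
G = 1 − 0.5028 = 0.4972

0.497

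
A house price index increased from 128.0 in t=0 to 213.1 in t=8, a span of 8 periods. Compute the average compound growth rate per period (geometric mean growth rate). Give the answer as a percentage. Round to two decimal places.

6.58%

Growth factor = (213.1/128.0)^(1/8) = (1.664844)^(1/8) = 1.065790
Growth rate = 1.065790 − 1 = 0.065790 = 6.5790%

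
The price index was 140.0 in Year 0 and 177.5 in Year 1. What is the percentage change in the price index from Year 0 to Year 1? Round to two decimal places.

26.79%

Change = (177.5 − 140.0) / 140.0 × 100
       = 37.5 / 140.0 × 100 = 26.7857%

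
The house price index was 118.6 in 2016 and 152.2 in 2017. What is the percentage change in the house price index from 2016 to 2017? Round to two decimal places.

28.33%

Change = (152.2 − 118.6) / 118.6 × 100
       = 33.6 / 118.6 × 100 = 28.3305%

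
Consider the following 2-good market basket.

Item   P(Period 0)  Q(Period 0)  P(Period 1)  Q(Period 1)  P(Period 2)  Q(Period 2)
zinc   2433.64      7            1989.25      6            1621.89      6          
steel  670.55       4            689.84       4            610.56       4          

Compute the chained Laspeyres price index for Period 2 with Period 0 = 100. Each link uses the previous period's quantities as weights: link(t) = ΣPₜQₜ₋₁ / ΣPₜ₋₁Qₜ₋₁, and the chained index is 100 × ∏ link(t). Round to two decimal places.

Link Period 0→Period 1:
ΣP(Period 1)Q(Period 0) = 1989.25×7 + 689.84×4 = 13924.75 + 2759.36 = 16684.11
ΣP(Period 0)Q(Period 0) = 2433.64×7 + 670.55×4 = 17035.48 + 2682.2 = 19717.68
link = 16684.11/19717.68 = 0.846150
Link Period 1→Period 2:
ΣP(Period 2)Q(Period 1) = 1621.89×6 + 610.56×4 = 9731.34 + 2442.24 = 12173.58
ΣP(Period 1)Q(Period 1) = 1989.25×6 + 689.84×4 = 11935.5 + 2759.36 = 14694.86
link = 12173.58/14694.86 = 0.828424
Chained index = 100 × 0.846150 × 0.828424 = 70.0971

70.10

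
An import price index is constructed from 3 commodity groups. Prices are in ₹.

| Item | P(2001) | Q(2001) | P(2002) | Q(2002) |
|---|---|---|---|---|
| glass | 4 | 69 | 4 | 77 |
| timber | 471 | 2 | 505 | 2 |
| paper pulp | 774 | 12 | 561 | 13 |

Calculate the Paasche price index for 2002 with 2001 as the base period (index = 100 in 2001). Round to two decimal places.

76.12

Paasche price index uses current-period quantities as weights.
ΣP(2002)·Q(2002) = 4×77 + 505×2 + 561×13 = 308 + 1010 + 7293 = 8611
ΣP(2001)·Q(2002) = 4×77 + 471×2 + 774×13 = 308 + 942 + 10062 = 11312
Index = 8611 / 11312 × 100 = 76.1227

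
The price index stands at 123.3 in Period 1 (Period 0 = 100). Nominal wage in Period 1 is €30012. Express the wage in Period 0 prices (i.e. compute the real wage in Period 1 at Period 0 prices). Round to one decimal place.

Real = Nominal ÷ (Index/100) = 30012 ÷ (123.3/100)
     = 30012 ÷ 1.233 = 24340.6326

24340.6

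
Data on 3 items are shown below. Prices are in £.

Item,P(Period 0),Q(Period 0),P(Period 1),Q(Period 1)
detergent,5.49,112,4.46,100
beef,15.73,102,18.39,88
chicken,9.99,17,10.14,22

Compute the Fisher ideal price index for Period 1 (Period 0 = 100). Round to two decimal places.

106.44

Laspeyres component (base-period weights):
ΣP(Period 1)Q(Period 0) = 4.46×112 + 18.39×102 + 10.14×17 = 499.52 + 1875.78 + 172.38 = 2547.68
ΣP(Period 0)Q(Period 0) = 5.49×112 + 15.73×102 + 9.99×17 = 614.88 + 1604.46 + 169.83 = 2389.17
L = 2547.68 / 2389.17 × 100 = 106.6345
Paasche component (current-period weights):
ΣP(Period 1)Q(Period 1) = 4.46×100 + 18.39×88 + 10.14×22 = 446 + 1618.32 + 223.08 = 2287.4
ΣP(Period 0)Q(Period 1) = 5.49×100 + 15.73×88 + 9.99×22 = 549 + 1384.24 + 219.78 = 2153.02
P = 2287.4 / 2153.02 × 100 = 106.2415
Fisher = √(L × P) = √(106.6345 × 106.2415) = 106.4378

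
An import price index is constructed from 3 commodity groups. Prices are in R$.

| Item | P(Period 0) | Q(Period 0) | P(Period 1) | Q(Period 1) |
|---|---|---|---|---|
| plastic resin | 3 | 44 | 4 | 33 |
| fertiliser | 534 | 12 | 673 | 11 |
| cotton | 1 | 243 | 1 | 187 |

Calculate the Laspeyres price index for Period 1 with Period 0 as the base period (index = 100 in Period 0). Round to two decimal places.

Laspeyres price index uses base-period quantities as weights.
ΣP(Period 1)·Q(Period 0) = 4×44 + 673×12 + 1×243 = 176 + 8076 + 243 = 8495
ΣP(Period 0)·Q(Period 0) = 3×44 + 534×12 + 1×243 = 132 + 6408 + 243 = 6783
Index = 8495 / 6783 × 100 = 125.2396

125.24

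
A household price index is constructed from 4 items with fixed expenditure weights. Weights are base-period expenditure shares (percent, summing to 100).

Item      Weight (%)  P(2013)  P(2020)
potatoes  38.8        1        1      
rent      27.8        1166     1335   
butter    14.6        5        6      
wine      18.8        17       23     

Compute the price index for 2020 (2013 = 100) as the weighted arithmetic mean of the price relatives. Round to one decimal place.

potatoes: 38.8 × (1/1) = 38.8 × 1.000000 = 38.8000
rent: 27.8 × (1335/1166) = 27.8 × 1.144940 = 31.8293
butter: 14.6 × (6/5) = 14.6 × 1.200000 = 17.5200
wine: 18.8 × (23/17) = 18.8 × 1.352941 = 25.4353
Index = Σ wᵢ·(p₁ᵢ/p₀ᵢ) = 38.8000 + 31.8293 + 17.5200 + 25.4353 = 113.5846

113.6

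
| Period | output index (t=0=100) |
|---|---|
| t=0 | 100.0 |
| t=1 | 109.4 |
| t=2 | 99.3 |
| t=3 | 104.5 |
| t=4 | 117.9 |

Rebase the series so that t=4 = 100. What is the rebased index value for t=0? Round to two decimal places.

Rebased(t=0) = 100.0 / 117.9 × 100 = 84.8176

84.82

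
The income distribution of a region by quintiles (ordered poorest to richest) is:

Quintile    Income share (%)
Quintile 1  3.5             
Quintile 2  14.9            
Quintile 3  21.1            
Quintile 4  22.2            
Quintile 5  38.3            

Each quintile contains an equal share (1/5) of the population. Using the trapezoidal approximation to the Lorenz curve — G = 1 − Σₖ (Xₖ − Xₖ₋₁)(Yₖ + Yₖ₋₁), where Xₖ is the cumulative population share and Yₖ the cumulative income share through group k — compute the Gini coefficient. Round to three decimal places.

Cumulative income shares Yₖ: 0.0350, 0.1840, 0.3950, 0.6170, 1.0000
Σ (Xₖ−Xₖ₋₁)(Yₖ+Yₖ₋₁) = (1/5)(0.0350+0.0000) + (1/5)(0.1840+0.0350) + (1/5)(0.3950+0.1840) + (1/5)(0.6170+0.3950) + (1/5)(1.0000+0.6170)
  = 0.0070 + 0.0438 + 0.1158 + 0.2024 + 0.3234 = 0.6924
G = 1 − 0.6924 = 0.3076

0.308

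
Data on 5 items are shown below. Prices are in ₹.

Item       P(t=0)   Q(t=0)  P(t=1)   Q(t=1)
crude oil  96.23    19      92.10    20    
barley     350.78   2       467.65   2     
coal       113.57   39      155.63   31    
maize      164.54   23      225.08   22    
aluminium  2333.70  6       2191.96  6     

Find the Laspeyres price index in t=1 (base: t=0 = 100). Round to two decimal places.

Laspeyres price index uses base-period quantities as weights.
ΣP(t=1)·Q(t=0) = 92.10×19 + 467.65×2 + 155.63×39 + 225.08×23 + 2191.96×6 = 1749.9 + 935.3 + 6069.57 + 5176.84 + 13151.76 = 27083.37
ΣP(t=0)·Q(t=0) = 96.23×19 + 350.78×2 + 113.57×39 + 164.54×23 + 2333.70×6 = 1828.37 + 701.56 + 4429.23 + 3784.42 + 14002.2 = 24745.78
Index = 27083.37 / 24745.78 × 100 = 109.4464

109.45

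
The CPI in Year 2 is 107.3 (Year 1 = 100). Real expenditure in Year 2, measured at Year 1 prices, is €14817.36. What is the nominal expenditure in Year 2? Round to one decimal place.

Nominal = Real × (Index/100) = 14817.36 × (107.3/100)
        = 14817.36 × 1.073 = 15899.0273

15899.0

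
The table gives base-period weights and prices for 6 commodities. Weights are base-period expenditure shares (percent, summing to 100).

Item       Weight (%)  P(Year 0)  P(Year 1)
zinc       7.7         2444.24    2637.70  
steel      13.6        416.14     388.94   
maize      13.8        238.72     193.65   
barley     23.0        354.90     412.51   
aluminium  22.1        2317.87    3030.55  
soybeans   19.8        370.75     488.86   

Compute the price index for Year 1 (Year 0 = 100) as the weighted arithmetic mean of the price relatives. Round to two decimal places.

113.95

zinc: 7.7 × (2637.70/2444.24) = 7.7 × 1.079149 = 8.3094
steel: 13.6 × (388.94/416.14) = 13.6 × 0.934637 = 12.7111
maize: 13.8 × (193.65/238.72) = 13.8 × 0.811201 = 11.1946
barley: 23.0 × (412.51/354.90) = 23.0 × 1.162327 = 26.7335
aluminium: 22.1 × (3030.55/2317.87) = 22.1 × 1.307472 = 28.8951
soybeans: 19.8 × (488.86/370.75) = 19.8 × 1.318570 = 26.1077
Index = Σ wᵢ·(p₁ᵢ/p₀ᵢ) = 8.3094 + 12.7111 + 11.1946 + 26.7335 + 28.8951 + 26.1077 = 113.9515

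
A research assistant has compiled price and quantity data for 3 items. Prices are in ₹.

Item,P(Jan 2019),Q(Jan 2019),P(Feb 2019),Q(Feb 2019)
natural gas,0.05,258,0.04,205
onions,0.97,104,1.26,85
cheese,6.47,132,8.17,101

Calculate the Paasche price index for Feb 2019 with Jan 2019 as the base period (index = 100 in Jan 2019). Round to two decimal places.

126.04

Paasche price index uses current-period quantities as weights.
ΣP(Feb 2019)·Q(Feb 2019) = 0.04×205 + 1.26×85 + 8.17×101 = 8.2 + 107.1 + 825.17 = 940.47
ΣP(Jan 2019)·Q(Feb 2019) = 0.05×205 + 0.97×85 + 6.47×101 = 10.25 + 82.45 + 653.47 = 746.17
Index = 940.47 / 746.17 × 100 = 126.0396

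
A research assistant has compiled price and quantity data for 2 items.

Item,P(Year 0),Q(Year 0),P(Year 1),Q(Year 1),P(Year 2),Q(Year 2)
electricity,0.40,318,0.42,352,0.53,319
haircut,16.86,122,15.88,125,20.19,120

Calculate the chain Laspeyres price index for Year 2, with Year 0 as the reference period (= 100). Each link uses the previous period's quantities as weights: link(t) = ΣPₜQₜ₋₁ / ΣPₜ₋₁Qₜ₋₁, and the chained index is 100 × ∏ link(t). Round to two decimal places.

Link Year 0→Year 1:
ΣP(Year 1)Q(Year 0) = 0.42×318 + 15.88×122 = 133.56 + 1937.36 = 2070.92
ΣP(Year 0)Q(Year 0) = 0.40×318 + 16.86×122 = 127.2 + 2056.92 = 2184.12
link = 2070.92/2184.12 = 0.948171
Link Year 1→Year 2:
ΣP(Year 2)Q(Year 1) = 0.53×352 + 20.19×125 = 186.56 + 2523.75 = 2710.31
ΣP(Year 1)Q(Year 1) = 0.42×352 + 15.88×125 = 147.84 + 1985 = 2132.84
link = 2710.31/2132.84 = 1.270752
Chained index = 100 × 0.948171 × 1.270752 = 120.4890

120.49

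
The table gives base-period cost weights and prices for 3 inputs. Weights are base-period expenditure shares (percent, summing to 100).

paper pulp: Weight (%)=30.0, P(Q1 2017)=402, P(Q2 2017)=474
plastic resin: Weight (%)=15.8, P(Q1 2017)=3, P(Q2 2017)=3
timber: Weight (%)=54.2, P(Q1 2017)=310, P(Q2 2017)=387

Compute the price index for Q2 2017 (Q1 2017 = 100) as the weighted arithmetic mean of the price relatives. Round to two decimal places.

paper pulp: 30.0 × (474/402) = 30.0 × 1.179104 = 35.3731
plastic resin: 15.8 × (3/3) = 15.8 × 1.000000 = 15.8000
timber: 54.2 × (387/310) = 54.2 × 1.248387 = 67.6626
Index = Σ wᵢ·(p₁ᵢ/p₀ᵢ) = 35.3731 + 15.8000 + 67.6626 = 118.8357

118.84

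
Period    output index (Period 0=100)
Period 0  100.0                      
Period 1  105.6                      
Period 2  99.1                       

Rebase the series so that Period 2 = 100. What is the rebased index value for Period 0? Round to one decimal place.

100.9

Rebased(Period 0) = 100.0 / 99.1 × 100 = 100.9082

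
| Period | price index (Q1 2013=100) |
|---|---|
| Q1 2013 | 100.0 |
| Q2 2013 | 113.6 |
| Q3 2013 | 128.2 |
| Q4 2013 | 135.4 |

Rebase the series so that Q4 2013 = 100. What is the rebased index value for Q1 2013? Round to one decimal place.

73.9

Rebased(Q1 2013) = 100.0 / 135.4 × 100 = 73.8552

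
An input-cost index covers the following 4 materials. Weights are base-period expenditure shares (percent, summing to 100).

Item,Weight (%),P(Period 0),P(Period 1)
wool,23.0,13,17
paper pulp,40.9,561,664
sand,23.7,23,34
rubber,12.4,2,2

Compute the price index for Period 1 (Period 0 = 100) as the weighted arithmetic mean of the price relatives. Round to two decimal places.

125.92

wool: 23.0 × (17/13) = 23.0 × 1.307692 = 30.0769
paper pulp: 40.9 × (664/561) = 40.9 × 1.183601 = 48.4093
sand: 23.7 × (34/23) = 23.7 × 1.478261 = 35.0348
rubber: 12.4 × (2/2) = 12.4 × 1.000000 = 12.4000
Index = Σ wᵢ·(p₁ᵢ/p₀ᵢ) = 30.0769 + 48.4093 + 35.0348 + 12.4000 = 125.9210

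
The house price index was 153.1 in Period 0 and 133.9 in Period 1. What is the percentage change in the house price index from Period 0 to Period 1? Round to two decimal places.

Change = (133.9 − 153.1) / 153.1 × 100
       = -19.2 / 153.1 × 100 = -12.5408%

-12.54%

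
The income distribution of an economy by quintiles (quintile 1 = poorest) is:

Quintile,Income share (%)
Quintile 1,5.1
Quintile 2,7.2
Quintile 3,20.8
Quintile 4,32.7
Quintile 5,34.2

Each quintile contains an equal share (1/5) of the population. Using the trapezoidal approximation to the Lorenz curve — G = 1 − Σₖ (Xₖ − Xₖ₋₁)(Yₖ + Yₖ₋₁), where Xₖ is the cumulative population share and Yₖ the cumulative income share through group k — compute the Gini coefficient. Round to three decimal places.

0.335

Cumulative income shares Yₖ: 0.0510, 0.1230, 0.3310, 0.6580, 1.0000
Σ (Xₖ−Xₖ₋₁)(Yₖ+Yₖ₋₁) = (1/5)(0.0510+0.0000) + (1/5)(0.1230+0.0510) + (1/5)(0.3310+0.1230) + (1/5)(0.6580+0.3310) + (1/5)(1.0000+0.6580)
  = 0.0102 + 0.0348 + 0.0908 + 0.1978 + 0.3316 = 0.6652
G = 1 − 0.6652 = 0.3348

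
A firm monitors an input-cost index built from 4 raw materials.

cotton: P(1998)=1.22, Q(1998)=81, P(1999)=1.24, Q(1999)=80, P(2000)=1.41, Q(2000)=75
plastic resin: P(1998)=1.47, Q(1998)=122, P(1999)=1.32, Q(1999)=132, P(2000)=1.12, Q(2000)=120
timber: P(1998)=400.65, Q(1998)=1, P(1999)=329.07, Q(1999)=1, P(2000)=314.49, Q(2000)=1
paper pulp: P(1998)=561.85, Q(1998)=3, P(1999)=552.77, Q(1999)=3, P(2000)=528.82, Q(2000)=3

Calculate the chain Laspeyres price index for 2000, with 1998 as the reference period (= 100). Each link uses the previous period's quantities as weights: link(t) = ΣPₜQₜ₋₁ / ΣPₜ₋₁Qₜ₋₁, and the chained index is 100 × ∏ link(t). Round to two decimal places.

90.94

Link 1998→1999:
ΣP(1999)Q(1998) = 1.24×81 + 1.32×122 + 329.07×1 + 552.77×3 = 100.44 + 161.04 + 329.07 + 1658.31 = 2248.86
ΣP(1998)Q(1998) = 1.22×81 + 1.47×122 + 400.65×1 + 561.85×3 = 98.82 + 179.34 + 400.65 + 1685.55 = 2364.36
link = 2248.86/2364.36 = 0.951150
Link 1999→2000:
ΣP(2000)Q(1999) = 1.41×80 + 1.12×132 + 314.49×1 + 528.82×3 = 112.8 + 147.84 + 314.49 + 1586.46 = 2161.59
ΣP(1999)Q(1999) = 1.24×80 + 1.32×132 + 329.07×1 + 552.77×3 = 99.2 + 174.24 + 329.07 + 1658.31 = 2260.82
link = 2161.59/2260.82 = 0.956109
Chained index = 100 × 0.951150 × 0.956109 = 90.9403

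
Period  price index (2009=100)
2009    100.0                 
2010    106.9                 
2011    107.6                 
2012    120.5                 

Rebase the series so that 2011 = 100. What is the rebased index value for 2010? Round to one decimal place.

99.3

Rebased(2010) = 106.9 / 107.6 × 100 = 99.3494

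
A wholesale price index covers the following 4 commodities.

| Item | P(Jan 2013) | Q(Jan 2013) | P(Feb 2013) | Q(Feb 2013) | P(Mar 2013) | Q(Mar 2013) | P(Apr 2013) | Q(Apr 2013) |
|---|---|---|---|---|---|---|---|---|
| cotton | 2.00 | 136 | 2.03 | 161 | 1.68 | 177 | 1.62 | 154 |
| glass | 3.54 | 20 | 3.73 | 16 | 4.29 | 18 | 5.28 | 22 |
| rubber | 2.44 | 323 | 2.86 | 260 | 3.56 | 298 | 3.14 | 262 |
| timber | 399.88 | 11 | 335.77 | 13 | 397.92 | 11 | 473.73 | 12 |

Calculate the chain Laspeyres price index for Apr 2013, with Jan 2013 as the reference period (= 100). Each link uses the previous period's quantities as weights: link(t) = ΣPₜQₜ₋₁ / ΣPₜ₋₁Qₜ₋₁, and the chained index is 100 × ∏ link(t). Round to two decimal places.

118.22

Link Jan 2013→Feb 2013:
ΣP(Feb 2013)Q(Jan 2013) = 2.03×136 + 3.73×20 + 2.86×323 + 335.77×11 = 276.08 + 74.6 + 923.78 + 3693.47 = 4967.93
ΣP(Jan 2013)Q(Jan 2013) = 2.00×136 + 3.54×20 + 2.44×323 + 399.88×11 = 272 + 70.8 + 788.12 + 4398.68 = 5529.6
link = 4967.93/5529.6 = 0.898425
Link Feb 2013→Mar 2013:
ΣP(Mar 2013)Q(Feb 2013) = 1.68×161 + 4.29×16 + 3.56×260 + 397.92×13 = 270.48 + 68.64 + 925.6 + 5172.96 = 6437.68
ΣP(Feb 2013)Q(Feb 2013) = 2.03×161 + 3.73×16 + 2.86×260 + 335.77×13 = 326.83 + 59.68 + 743.6 + 4365.01 = 5495.12
link = 6437.68/5495.12 = 1.171527
Link Mar 2013→Apr 2013:
ΣP(Apr 2013)Q(Mar 2013) = 1.62×177 + 5.28×18 + 3.14×298 + 473.73×11 = 286.74 + 95.04 + 935.72 + 5211.03 = 6528.53
ΣP(Mar 2013)Q(Mar 2013) = 1.68×177 + 4.29×18 + 3.56×298 + 397.92×11 = 297.36 + 77.22 + 1060.88 + 4377.12 = 5812.58
link = 6528.53/5812.58 = 1.123172
Chained index = 100 × 0.898425 × 1.171527 × 1.123172 = 118.2171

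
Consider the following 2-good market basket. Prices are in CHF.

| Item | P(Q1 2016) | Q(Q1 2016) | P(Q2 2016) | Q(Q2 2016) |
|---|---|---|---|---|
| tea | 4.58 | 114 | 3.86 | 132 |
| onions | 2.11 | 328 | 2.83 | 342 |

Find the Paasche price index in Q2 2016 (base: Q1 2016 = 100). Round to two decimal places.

Paasche price index uses current-period quantities as weights.
ΣP(Q2 2016)·Q(Q2 2016) = 3.86×132 + 2.83×342 = 509.52 + 967.86 = 1477.38
ΣP(Q1 2016)·Q(Q2 2016) = 4.58×132 + 2.11×342 = 604.56 + 721.62 = 1326.18
Index = 1477.38 / 1326.18 × 100 = 111.4012

111.40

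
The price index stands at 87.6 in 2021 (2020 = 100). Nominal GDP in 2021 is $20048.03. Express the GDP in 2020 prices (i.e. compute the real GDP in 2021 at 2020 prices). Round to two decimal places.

22885.88

Real = Nominal ÷ (Index/100) = 20048.03 ÷ (87.6/100)
     = 20048.03 ÷ 0.876 = 22885.8790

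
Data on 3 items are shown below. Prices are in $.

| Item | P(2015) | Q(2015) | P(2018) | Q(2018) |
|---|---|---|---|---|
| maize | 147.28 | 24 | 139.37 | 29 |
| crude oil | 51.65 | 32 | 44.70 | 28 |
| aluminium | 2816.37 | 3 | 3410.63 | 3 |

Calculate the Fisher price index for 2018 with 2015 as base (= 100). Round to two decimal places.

109.82

Laspeyres component (base-period weights):
ΣP(2018)Q(2015) = 139.37×24 + 44.70×32 + 3410.63×3 = 3344.88 + 1430.4 + 10231.89 = 15007.17
ΣP(2015)Q(2015) = 147.28×24 + 51.65×32 + 2816.37×3 = 3534.72 + 1652.8 + 8449.11 = 13636.63
L = 15007.17 / 13636.63 × 100 = 110.0504
Paasche component (current-period weights):
ΣP(2018)Q(2018) = 139.37×29 + 44.70×28 + 3410.63×3 = 4041.73 + 1251.6 + 10231.89 = 15525.22
ΣP(2015)Q(2018) = 147.28×29 + 51.65×28 + 2816.37×3 = 4271.12 + 1446.2 + 8449.11 = 14166.43
P = 15525.22 / 14166.43 × 100 = 109.5916
Fisher = √(L × P) = √(110.0504 × 109.5916) = 109.8208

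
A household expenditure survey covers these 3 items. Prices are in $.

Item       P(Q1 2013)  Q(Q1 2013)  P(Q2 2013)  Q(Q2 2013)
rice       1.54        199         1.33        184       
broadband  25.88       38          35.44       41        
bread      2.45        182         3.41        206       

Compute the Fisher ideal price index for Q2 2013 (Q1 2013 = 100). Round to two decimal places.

Laspeyres component (base-period weights):
ΣP(Q2 2013)Q(Q1 2013) = 1.33×199 + 35.44×38 + 3.41×182 = 264.67 + 1346.72 + 620.62 = 2232.01
ΣP(Q1 2013)Q(Q1 2013) = 1.54×199 + 25.88×38 + 2.45×182 = 306.46 + 983.44 + 445.9 = 1735.8
L = 2232.01 / 1735.8 × 100 = 128.5868
Paasche component (current-period weights):
ΣP(Q2 2013)Q(Q2 2013) = 1.33×184 + 35.44×41 + 3.41×206 = 244.72 + 1453.04 + 702.46 = 2400.22
ΣP(Q1 2013)Q(Q2 2013) = 1.54×184 + 25.88×41 + 2.45×206 = 283.36 + 1061.08 + 504.7 = 1849.14
P = 2400.22 / 1849.14 × 100 = 129.8020
Fisher = √(L × P) = √(128.5868 × 129.8020) = 129.1930

129.19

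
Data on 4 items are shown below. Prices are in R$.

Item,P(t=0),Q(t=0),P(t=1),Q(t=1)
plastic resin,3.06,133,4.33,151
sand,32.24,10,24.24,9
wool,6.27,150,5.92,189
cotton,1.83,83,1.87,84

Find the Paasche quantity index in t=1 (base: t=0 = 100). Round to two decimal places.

Paasche quantity index uses current-period prices as weights.
ΣP(t=1)·Q(t=1) = 4.33×151 + 24.24×9 + 5.92×189 + 1.87×84 = 653.83 + 218.16 + 1118.88 + 157.08 = 2147.95
ΣP(t=1)·Q(t=0) = 4.33×133 + 24.24×10 + 5.92×150 + 1.87×83 = 575.89 + 242.4 + 888 + 155.21 = 1861.5
Index = 2147.95 / 1861.5 × 100 = 115.3881

115.39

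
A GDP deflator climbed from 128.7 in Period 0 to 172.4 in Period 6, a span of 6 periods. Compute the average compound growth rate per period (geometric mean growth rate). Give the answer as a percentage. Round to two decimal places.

Growth factor = (172.4/128.7)^(1/6) = (1.339549)^(1/6) = 1.049929
Growth rate = 1.049929 − 1 = 0.049929 = 4.9929%

4.99%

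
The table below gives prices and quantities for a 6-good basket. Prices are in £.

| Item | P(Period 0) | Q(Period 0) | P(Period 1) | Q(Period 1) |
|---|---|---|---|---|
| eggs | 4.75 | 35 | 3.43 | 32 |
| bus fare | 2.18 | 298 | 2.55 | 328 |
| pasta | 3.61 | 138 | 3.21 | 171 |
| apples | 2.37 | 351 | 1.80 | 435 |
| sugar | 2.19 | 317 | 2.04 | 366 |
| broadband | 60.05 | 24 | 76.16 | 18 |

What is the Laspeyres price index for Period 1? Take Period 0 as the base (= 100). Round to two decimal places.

103.45

Laspeyres price index uses base-period quantities as weights.
ΣP(Period 1)·Q(Period 0) = 3.43×35 + 2.55×298 + 3.21×138 + 1.80×351 + 2.04×317 + 76.16×24 = 120.05 + 759.9 + 442.98 + 631.8 + 646.68 + 1827.84 = 4429.25
ΣP(Period 0)·Q(Period 0) = 4.75×35 + 2.18×298 + 3.61×138 + 2.37×351 + 2.19×317 + 60.05×24 = 166.25 + 649.64 + 498.18 + 831.87 + 694.23 + 1441.2 = 4281.37
Index = 4429.25 / 4281.37 × 100 = 103.4540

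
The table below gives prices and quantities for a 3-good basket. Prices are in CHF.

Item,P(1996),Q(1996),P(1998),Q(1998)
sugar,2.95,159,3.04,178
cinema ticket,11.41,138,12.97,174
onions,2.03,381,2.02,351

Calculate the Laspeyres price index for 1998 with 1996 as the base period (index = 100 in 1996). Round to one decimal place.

Laspeyres price index uses base-period quantities as weights.
ΣP(1998)·Q(1996) = 3.04×159 + 12.97×138 + 2.02×381 = 483.36 + 1789.86 + 769.62 = 3042.84
ΣP(1996)·Q(1996) = 2.95×159 + 11.41×138 + 2.03×381 = 469.05 + 1574.58 + 773.43 = 2817.06
Index = 3042.84 / 2817.06 × 100 = 108.0147

108.0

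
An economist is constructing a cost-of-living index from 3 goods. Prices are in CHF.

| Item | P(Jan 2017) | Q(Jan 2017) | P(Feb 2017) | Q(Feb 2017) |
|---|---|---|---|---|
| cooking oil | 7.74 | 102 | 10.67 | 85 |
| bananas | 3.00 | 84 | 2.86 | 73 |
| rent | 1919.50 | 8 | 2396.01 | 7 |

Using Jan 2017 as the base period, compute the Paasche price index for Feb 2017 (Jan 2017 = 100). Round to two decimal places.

Paasche price index uses current-period quantities as weights.
ΣP(Feb 2017)·Q(Feb 2017) = 10.67×85 + 2.86×73 + 2396.01×7 = 906.95 + 208.78 + 16772.07 = 17887.8
ΣP(Jan 2017)·Q(Feb 2017) = 7.74×85 + 3.00×73 + 1919.50×7 = 657.9 + 219 + 13436.5 = 14313.4
Index = 17887.8 / 14313.4 × 100 = 124.9724

124.97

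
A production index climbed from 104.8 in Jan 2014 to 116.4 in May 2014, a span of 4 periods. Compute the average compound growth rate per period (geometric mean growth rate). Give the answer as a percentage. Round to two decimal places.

2.66%

Growth factor = (116.4/104.8)^(1/4) = (1.110687)^(1/4) = 1.026592
Growth rate = 1.026592 − 1 = 0.026592 = 2.6592%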